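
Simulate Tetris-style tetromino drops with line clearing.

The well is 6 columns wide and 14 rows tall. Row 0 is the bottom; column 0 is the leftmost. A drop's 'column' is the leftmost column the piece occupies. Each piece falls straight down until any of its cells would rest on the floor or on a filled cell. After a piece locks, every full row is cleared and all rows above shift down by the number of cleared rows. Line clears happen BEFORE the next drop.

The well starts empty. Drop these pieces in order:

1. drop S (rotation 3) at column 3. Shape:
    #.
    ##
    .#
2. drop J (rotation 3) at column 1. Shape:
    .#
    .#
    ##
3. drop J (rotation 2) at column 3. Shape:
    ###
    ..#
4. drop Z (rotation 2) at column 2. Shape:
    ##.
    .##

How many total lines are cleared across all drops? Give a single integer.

Drop 1: S rot3 at col 3 lands with bottom-row=0; cleared 0 line(s) (total 0); column heights now [0 0 0 3 2 0], max=3
Drop 2: J rot3 at col 1 lands with bottom-row=0; cleared 0 line(s) (total 0); column heights now [0 1 3 3 2 0], max=3
Drop 3: J rot2 at col 3 lands with bottom-row=2; cleared 0 line(s) (total 0); column heights now [0 1 3 4 4 4], max=4
Drop 4: Z rot2 at col 2 lands with bottom-row=4; cleared 0 line(s) (total 0); column heights now [0 1 6 6 5 4], max=6

Answer: 0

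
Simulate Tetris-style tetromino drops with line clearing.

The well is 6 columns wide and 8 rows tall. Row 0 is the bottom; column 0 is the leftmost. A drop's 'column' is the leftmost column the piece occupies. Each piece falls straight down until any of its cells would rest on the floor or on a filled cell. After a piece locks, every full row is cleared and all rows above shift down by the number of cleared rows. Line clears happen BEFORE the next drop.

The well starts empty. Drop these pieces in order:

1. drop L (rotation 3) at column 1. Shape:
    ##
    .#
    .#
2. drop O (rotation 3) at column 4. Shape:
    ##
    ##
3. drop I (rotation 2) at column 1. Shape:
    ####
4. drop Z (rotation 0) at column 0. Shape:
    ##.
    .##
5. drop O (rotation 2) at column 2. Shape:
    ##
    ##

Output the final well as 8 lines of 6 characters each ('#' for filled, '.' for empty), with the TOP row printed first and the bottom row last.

Drop 1: L rot3 at col 1 lands with bottom-row=0; cleared 0 line(s) (total 0); column heights now [0 3 3 0 0 0], max=3
Drop 2: O rot3 at col 4 lands with bottom-row=0; cleared 0 line(s) (total 0); column heights now [0 3 3 0 2 2], max=3
Drop 3: I rot2 at col 1 lands with bottom-row=3; cleared 0 line(s) (total 0); column heights now [0 4 4 4 4 2], max=4
Drop 4: Z rot0 at col 0 lands with bottom-row=4; cleared 0 line(s) (total 0); column heights now [6 6 5 4 4 2], max=6
Drop 5: O rot2 at col 2 lands with bottom-row=5; cleared 0 line(s) (total 0); column heights now [6 6 7 7 4 2], max=7

Answer: ......
..##..
####..
.##...
.####.
.##...
..#.##
..#.##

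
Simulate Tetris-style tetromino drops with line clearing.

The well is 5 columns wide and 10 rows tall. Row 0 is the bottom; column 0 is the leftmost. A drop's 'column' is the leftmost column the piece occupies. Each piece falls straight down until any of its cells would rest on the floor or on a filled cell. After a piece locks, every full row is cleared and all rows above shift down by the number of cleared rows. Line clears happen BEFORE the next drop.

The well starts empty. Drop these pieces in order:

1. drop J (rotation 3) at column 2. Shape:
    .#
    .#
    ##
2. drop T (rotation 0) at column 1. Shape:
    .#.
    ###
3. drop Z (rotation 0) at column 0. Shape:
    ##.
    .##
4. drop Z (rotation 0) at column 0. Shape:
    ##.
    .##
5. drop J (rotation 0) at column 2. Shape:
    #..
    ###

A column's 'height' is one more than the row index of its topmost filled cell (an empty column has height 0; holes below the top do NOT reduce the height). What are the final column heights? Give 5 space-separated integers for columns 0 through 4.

Answer: 7 8 9 4 0

Derivation:
Drop 1: J rot3 at col 2 lands with bottom-row=0; cleared 0 line(s) (total 0); column heights now [0 0 1 3 0], max=3
Drop 2: T rot0 at col 1 lands with bottom-row=3; cleared 0 line(s) (total 0); column heights now [0 4 5 4 0], max=5
Drop 3: Z rot0 at col 0 lands with bottom-row=5; cleared 0 line(s) (total 0); column heights now [7 7 6 4 0], max=7
Drop 4: Z rot0 at col 0 lands with bottom-row=7; cleared 0 line(s) (total 0); column heights now [9 9 8 4 0], max=9
Drop 5: J rot0 at col 2 lands with bottom-row=8; cleared 1 line(s) (total 1); column heights now [7 8 9 4 0], max=9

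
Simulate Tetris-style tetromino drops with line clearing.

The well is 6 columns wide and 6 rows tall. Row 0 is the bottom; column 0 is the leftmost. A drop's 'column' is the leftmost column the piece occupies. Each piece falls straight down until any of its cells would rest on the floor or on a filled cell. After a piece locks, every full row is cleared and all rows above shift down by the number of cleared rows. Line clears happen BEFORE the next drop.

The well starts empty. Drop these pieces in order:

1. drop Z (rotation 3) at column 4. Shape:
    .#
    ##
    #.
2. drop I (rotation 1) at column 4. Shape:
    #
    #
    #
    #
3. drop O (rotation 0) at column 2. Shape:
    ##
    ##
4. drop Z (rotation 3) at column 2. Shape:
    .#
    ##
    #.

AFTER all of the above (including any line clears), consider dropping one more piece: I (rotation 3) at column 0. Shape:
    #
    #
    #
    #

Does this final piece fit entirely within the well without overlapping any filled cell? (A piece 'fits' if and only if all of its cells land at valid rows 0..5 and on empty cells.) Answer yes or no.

Drop 1: Z rot3 at col 4 lands with bottom-row=0; cleared 0 line(s) (total 0); column heights now [0 0 0 0 2 3], max=3
Drop 2: I rot1 at col 4 lands with bottom-row=2; cleared 0 line(s) (total 0); column heights now [0 0 0 0 6 3], max=6
Drop 3: O rot0 at col 2 lands with bottom-row=0; cleared 0 line(s) (total 0); column heights now [0 0 2 2 6 3], max=6
Drop 4: Z rot3 at col 2 lands with bottom-row=2; cleared 0 line(s) (total 0); column heights now [0 0 4 5 6 3], max=6
Test piece I rot3 at col 0 (width 1): heights before test = [0 0 4 5 6 3]; fits = True

Answer: yes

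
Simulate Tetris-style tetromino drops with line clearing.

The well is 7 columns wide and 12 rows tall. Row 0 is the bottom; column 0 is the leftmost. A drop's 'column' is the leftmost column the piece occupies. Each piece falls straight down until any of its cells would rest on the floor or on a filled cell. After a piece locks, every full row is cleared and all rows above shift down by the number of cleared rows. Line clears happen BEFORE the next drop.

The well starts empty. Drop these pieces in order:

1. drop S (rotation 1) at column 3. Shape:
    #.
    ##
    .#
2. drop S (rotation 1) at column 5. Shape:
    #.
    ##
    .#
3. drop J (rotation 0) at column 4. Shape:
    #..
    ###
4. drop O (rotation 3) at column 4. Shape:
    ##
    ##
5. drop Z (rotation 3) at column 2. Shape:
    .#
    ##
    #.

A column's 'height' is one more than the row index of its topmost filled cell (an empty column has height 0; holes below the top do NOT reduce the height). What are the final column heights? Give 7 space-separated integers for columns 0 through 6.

Drop 1: S rot1 at col 3 lands with bottom-row=0; cleared 0 line(s) (total 0); column heights now [0 0 0 3 2 0 0], max=3
Drop 2: S rot1 at col 5 lands with bottom-row=0; cleared 0 line(s) (total 0); column heights now [0 0 0 3 2 3 2], max=3
Drop 3: J rot0 at col 4 lands with bottom-row=3; cleared 0 line(s) (total 0); column heights now [0 0 0 3 5 4 4], max=5
Drop 4: O rot3 at col 4 lands with bottom-row=5; cleared 0 line(s) (total 0); column heights now [0 0 0 3 7 7 4], max=7
Drop 5: Z rot3 at col 2 lands with bottom-row=2; cleared 0 line(s) (total 0); column heights now [0 0 4 5 7 7 4], max=7

Answer: 0 0 4 5 7 7 4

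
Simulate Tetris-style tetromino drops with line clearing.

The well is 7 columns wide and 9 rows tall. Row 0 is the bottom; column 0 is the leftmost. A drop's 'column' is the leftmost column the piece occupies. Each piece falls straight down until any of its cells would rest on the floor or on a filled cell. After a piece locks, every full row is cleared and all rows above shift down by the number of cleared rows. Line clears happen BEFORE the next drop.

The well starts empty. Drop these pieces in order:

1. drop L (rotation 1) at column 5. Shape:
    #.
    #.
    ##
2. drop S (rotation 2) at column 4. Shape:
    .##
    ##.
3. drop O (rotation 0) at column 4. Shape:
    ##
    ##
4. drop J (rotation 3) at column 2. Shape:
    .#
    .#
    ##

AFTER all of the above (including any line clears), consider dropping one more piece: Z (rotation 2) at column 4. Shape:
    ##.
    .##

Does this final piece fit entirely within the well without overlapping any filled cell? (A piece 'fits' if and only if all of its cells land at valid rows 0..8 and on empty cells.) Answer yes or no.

Drop 1: L rot1 at col 5 lands with bottom-row=0; cleared 0 line(s) (total 0); column heights now [0 0 0 0 0 3 1], max=3
Drop 2: S rot2 at col 4 lands with bottom-row=3; cleared 0 line(s) (total 0); column heights now [0 0 0 0 4 5 5], max=5
Drop 3: O rot0 at col 4 lands with bottom-row=5; cleared 0 line(s) (total 0); column heights now [0 0 0 0 7 7 5], max=7
Drop 4: J rot3 at col 2 lands with bottom-row=0; cleared 0 line(s) (total 0); column heights now [0 0 1 3 7 7 5], max=7
Test piece Z rot2 at col 4 (width 3): heights before test = [0 0 1 3 7 7 5]; fits = True

Answer: yes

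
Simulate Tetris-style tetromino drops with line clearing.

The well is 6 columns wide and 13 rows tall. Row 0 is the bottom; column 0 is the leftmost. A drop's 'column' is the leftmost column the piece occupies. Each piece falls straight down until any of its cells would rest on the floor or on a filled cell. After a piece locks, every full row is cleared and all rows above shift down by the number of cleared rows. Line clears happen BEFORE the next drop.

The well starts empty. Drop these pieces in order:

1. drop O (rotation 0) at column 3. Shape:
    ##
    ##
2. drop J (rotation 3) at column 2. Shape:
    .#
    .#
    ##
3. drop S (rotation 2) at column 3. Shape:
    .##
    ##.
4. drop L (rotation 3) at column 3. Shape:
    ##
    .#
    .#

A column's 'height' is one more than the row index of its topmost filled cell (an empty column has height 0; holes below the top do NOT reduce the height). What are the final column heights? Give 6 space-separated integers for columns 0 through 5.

Drop 1: O rot0 at col 3 lands with bottom-row=0; cleared 0 line(s) (total 0); column heights now [0 0 0 2 2 0], max=2
Drop 2: J rot3 at col 2 lands with bottom-row=2; cleared 0 line(s) (total 0); column heights now [0 0 3 5 2 0], max=5
Drop 3: S rot2 at col 3 lands with bottom-row=5; cleared 0 line(s) (total 0); column heights now [0 0 3 6 7 7], max=7
Drop 4: L rot3 at col 3 lands with bottom-row=7; cleared 0 line(s) (total 0); column heights now [0 0 3 10 10 7], max=10

Answer: 0 0 3 10 10 7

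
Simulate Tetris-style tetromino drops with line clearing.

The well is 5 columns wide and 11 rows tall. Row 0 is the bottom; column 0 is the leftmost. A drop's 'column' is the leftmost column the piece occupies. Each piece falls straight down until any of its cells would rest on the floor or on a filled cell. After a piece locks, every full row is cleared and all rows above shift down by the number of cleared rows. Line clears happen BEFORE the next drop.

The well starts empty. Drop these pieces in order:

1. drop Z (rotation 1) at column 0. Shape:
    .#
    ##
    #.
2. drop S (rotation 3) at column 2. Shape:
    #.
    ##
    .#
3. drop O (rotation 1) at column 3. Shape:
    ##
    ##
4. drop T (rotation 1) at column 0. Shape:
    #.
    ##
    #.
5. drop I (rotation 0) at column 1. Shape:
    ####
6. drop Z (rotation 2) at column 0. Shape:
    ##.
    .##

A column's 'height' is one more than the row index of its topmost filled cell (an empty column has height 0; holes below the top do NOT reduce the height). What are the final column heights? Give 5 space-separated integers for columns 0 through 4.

Answer: 5 5 4 3 3

Derivation:
Drop 1: Z rot1 at col 0 lands with bottom-row=0; cleared 0 line(s) (total 0); column heights now [2 3 0 0 0], max=3
Drop 2: S rot3 at col 2 lands with bottom-row=0; cleared 0 line(s) (total 0); column heights now [2 3 3 2 0], max=3
Drop 3: O rot1 at col 3 lands with bottom-row=2; cleared 0 line(s) (total 0); column heights now [2 3 3 4 4], max=4
Drop 4: T rot1 at col 0 lands with bottom-row=2; cleared 1 line(s) (total 1); column heights now [4 3 2 3 3], max=4
Drop 5: I rot0 at col 1 lands with bottom-row=3; cleared 1 line(s) (total 2); column heights now [3 3 2 3 3], max=3
Drop 6: Z rot2 at col 0 lands with bottom-row=3; cleared 0 line(s) (total 2); column heights now [5 5 4 3 3], max=5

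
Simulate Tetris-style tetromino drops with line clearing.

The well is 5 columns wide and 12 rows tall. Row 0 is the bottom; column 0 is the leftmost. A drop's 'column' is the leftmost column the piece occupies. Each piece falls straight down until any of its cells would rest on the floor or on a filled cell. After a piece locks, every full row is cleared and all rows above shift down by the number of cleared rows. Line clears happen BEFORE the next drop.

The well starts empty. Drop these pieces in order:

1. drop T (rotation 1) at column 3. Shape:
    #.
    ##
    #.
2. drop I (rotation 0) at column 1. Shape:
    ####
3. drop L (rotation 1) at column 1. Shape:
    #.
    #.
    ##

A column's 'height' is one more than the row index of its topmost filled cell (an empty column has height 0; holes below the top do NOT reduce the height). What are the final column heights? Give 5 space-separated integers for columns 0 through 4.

Drop 1: T rot1 at col 3 lands with bottom-row=0; cleared 0 line(s) (total 0); column heights now [0 0 0 3 2], max=3
Drop 2: I rot0 at col 1 lands with bottom-row=3; cleared 0 line(s) (total 0); column heights now [0 4 4 4 4], max=4
Drop 3: L rot1 at col 1 lands with bottom-row=4; cleared 0 line(s) (total 0); column heights now [0 7 5 4 4], max=7

Answer: 0 7 5 4 4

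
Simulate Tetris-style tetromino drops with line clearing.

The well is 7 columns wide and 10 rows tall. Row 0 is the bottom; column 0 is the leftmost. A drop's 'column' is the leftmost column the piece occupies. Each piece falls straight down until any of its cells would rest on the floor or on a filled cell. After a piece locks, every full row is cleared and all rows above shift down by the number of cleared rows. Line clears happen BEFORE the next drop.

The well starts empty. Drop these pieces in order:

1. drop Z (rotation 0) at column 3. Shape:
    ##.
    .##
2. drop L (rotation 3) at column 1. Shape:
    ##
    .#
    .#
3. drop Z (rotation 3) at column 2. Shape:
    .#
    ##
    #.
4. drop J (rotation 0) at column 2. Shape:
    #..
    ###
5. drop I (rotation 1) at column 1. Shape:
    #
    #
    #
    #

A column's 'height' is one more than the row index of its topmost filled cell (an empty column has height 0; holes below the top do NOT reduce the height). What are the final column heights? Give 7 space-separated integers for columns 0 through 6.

Answer: 0 7 8 7 7 1 0

Derivation:
Drop 1: Z rot0 at col 3 lands with bottom-row=0; cleared 0 line(s) (total 0); column heights now [0 0 0 2 2 1 0], max=2
Drop 2: L rot3 at col 1 lands with bottom-row=0; cleared 0 line(s) (total 0); column heights now [0 3 3 2 2 1 0], max=3
Drop 3: Z rot3 at col 2 lands with bottom-row=3; cleared 0 line(s) (total 0); column heights now [0 3 5 6 2 1 0], max=6
Drop 4: J rot0 at col 2 lands with bottom-row=6; cleared 0 line(s) (total 0); column heights now [0 3 8 7 7 1 0], max=8
Drop 5: I rot1 at col 1 lands with bottom-row=3; cleared 0 line(s) (total 0); column heights now [0 7 8 7 7 1 0], max=8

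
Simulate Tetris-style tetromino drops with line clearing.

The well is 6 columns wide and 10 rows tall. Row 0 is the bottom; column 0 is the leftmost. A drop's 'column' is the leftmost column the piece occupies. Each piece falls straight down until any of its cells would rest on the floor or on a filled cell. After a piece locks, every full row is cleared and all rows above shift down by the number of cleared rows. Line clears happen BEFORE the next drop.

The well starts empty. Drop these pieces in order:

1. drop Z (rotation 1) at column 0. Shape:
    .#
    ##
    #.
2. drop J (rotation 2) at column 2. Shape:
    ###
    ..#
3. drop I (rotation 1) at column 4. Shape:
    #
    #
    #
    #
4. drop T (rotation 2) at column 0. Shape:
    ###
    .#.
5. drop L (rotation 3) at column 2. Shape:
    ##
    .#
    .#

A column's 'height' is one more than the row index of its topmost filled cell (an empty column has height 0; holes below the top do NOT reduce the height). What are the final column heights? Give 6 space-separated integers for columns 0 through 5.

Drop 1: Z rot1 at col 0 lands with bottom-row=0; cleared 0 line(s) (total 0); column heights now [2 3 0 0 0 0], max=3
Drop 2: J rot2 at col 2 lands with bottom-row=0; cleared 0 line(s) (total 0); column heights now [2 3 2 2 2 0], max=3
Drop 3: I rot1 at col 4 lands with bottom-row=2; cleared 0 line(s) (total 0); column heights now [2 3 2 2 6 0], max=6
Drop 4: T rot2 at col 0 lands with bottom-row=3; cleared 0 line(s) (total 0); column heights now [5 5 5 2 6 0], max=6
Drop 5: L rot3 at col 2 lands with bottom-row=3; cleared 0 line(s) (total 0); column heights now [5 5 6 6 6 0], max=6

Answer: 5 5 6 6 6 0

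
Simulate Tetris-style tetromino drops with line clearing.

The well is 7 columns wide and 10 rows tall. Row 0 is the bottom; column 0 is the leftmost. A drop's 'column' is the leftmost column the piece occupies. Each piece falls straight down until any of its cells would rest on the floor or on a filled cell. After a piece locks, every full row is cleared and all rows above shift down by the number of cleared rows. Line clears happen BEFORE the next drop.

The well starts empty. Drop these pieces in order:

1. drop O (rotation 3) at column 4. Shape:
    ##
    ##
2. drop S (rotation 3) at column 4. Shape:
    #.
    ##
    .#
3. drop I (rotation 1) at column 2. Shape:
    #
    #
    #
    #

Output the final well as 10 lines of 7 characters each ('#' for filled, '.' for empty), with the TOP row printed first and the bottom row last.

Drop 1: O rot3 at col 4 lands with bottom-row=0; cleared 0 line(s) (total 0); column heights now [0 0 0 0 2 2 0], max=2
Drop 2: S rot3 at col 4 lands with bottom-row=2; cleared 0 line(s) (total 0); column heights now [0 0 0 0 5 4 0], max=5
Drop 3: I rot1 at col 2 lands with bottom-row=0; cleared 0 line(s) (total 0); column heights now [0 0 4 0 5 4 0], max=5

Answer: .......
.......
.......
.......
.......
....#..
..#.##.
..#..#.
..#.##.
..#.##.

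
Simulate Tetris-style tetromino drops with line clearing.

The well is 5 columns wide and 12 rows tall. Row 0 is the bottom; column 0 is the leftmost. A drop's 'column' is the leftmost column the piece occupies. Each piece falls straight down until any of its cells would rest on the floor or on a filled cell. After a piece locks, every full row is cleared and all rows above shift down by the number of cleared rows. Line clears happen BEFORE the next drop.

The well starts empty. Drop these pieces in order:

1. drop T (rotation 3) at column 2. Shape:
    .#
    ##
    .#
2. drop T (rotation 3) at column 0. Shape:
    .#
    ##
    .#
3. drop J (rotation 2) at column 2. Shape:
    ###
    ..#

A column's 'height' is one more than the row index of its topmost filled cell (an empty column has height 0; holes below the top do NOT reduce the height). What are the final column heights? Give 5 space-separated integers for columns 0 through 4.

Drop 1: T rot3 at col 2 lands with bottom-row=0; cleared 0 line(s) (total 0); column heights now [0 0 2 3 0], max=3
Drop 2: T rot3 at col 0 lands with bottom-row=0; cleared 0 line(s) (total 0); column heights now [2 3 2 3 0], max=3
Drop 3: J rot2 at col 2 lands with bottom-row=2; cleared 0 line(s) (total 0); column heights now [2 3 4 4 4], max=4

Answer: 2 3 4 4 4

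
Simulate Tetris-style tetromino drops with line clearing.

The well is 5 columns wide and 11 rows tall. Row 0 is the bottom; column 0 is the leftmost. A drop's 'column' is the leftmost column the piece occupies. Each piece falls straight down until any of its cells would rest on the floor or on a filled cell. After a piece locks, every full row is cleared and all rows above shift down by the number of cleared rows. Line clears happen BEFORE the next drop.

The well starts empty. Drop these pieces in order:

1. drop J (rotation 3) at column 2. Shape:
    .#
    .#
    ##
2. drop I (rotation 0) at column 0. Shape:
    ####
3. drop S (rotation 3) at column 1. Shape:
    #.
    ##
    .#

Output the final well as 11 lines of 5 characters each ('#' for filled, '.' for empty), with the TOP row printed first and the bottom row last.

Answer: .....
.....
.....
.....
.#...
.##..
..#..
####.
...#.
...#.
..##.

Derivation:
Drop 1: J rot3 at col 2 lands with bottom-row=0; cleared 0 line(s) (total 0); column heights now [0 0 1 3 0], max=3
Drop 2: I rot0 at col 0 lands with bottom-row=3; cleared 0 line(s) (total 0); column heights now [4 4 4 4 0], max=4
Drop 3: S rot3 at col 1 lands with bottom-row=4; cleared 0 line(s) (total 0); column heights now [4 7 6 4 0], max=7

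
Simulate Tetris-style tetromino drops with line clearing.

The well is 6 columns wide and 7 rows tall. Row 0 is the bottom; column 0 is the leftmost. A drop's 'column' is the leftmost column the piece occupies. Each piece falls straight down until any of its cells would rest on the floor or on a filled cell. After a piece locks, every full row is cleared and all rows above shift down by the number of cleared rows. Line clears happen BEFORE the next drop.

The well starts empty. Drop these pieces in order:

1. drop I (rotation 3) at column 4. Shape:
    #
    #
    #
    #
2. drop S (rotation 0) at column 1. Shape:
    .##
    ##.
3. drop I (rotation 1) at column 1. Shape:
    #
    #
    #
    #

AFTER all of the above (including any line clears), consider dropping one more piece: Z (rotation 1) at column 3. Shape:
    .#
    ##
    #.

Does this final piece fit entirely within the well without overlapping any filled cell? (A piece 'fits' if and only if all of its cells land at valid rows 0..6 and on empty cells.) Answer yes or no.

Drop 1: I rot3 at col 4 lands with bottom-row=0; cleared 0 line(s) (total 0); column heights now [0 0 0 0 4 0], max=4
Drop 2: S rot0 at col 1 lands with bottom-row=0; cleared 0 line(s) (total 0); column heights now [0 1 2 2 4 0], max=4
Drop 3: I rot1 at col 1 lands with bottom-row=1; cleared 0 line(s) (total 0); column heights now [0 5 2 2 4 0], max=5
Test piece Z rot1 at col 3 (width 2): heights before test = [0 5 2 2 4 0]; fits = True

Answer: yes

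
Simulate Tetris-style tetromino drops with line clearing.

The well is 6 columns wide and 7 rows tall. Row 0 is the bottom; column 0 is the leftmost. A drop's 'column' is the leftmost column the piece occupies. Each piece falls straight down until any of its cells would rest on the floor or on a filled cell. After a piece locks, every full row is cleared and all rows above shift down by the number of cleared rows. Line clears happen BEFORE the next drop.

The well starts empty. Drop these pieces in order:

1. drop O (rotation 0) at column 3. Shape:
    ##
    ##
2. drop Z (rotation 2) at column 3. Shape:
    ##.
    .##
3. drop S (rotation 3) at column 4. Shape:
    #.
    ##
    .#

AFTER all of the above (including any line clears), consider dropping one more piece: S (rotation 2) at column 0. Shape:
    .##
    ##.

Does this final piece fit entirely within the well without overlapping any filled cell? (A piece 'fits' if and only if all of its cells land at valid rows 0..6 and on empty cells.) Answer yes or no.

Answer: yes

Derivation:
Drop 1: O rot0 at col 3 lands with bottom-row=0; cleared 0 line(s) (total 0); column heights now [0 0 0 2 2 0], max=2
Drop 2: Z rot2 at col 3 lands with bottom-row=2; cleared 0 line(s) (total 0); column heights now [0 0 0 4 4 3], max=4
Drop 3: S rot3 at col 4 lands with bottom-row=3; cleared 0 line(s) (total 0); column heights now [0 0 0 4 6 5], max=6
Test piece S rot2 at col 0 (width 3): heights before test = [0 0 0 4 6 5]; fits = True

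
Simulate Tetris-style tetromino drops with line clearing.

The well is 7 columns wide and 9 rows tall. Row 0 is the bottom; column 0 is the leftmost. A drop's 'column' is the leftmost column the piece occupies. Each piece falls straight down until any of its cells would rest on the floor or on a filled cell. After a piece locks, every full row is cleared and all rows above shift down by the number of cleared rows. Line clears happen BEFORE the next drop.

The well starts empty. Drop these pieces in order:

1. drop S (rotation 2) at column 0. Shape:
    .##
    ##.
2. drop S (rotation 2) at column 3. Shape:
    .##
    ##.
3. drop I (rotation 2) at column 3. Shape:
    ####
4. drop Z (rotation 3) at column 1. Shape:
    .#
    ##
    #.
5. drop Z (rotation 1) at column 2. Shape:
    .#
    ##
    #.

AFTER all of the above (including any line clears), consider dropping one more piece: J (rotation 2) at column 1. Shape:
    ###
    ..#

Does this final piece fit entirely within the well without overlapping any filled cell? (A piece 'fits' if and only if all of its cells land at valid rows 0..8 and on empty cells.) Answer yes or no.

Answer: no

Derivation:
Drop 1: S rot2 at col 0 lands with bottom-row=0; cleared 0 line(s) (total 0); column heights now [1 2 2 0 0 0 0], max=2
Drop 2: S rot2 at col 3 lands with bottom-row=0; cleared 0 line(s) (total 0); column heights now [1 2 2 1 2 2 0], max=2
Drop 3: I rot2 at col 3 lands with bottom-row=2; cleared 0 line(s) (total 0); column heights now [1 2 2 3 3 3 3], max=3
Drop 4: Z rot3 at col 1 lands with bottom-row=2; cleared 0 line(s) (total 0); column heights now [1 4 5 3 3 3 3], max=5
Drop 5: Z rot1 at col 2 lands with bottom-row=5; cleared 0 line(s) (total 0); column heights now [1 4 7 8 3 3 3], max=8
Test piece J rot2 at col 1 (width 3): heights before test = [1 4 7 8 3 3 3]; fits = False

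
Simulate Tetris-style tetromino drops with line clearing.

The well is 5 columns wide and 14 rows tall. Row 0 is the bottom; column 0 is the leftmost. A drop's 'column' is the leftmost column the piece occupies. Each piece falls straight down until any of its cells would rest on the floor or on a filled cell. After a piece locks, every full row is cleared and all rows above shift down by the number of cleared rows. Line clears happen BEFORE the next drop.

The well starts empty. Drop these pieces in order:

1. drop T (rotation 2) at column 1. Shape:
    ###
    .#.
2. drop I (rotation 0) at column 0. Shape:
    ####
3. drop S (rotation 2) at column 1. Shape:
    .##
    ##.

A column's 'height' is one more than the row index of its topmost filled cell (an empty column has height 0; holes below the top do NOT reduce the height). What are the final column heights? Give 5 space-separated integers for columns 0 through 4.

Drop 1: T rot2 at col 1 lands with bottom-row=0; cleared 0 line(s) (total 0); column heights now [0 2 2 2 0], max=2
Drop 2: I rot0 at col 0 lands with bottom-row=2; cleared 0 line(s) (total 0); column heights now [3 3 3 3 0], max=3
Drop 3: S rot2 at col 1 lands with bottom-row=3; cleared 0 line(s) (total 0); column heights now [3 4 5 5 0], max=5

Answer: 3 4 5 5 0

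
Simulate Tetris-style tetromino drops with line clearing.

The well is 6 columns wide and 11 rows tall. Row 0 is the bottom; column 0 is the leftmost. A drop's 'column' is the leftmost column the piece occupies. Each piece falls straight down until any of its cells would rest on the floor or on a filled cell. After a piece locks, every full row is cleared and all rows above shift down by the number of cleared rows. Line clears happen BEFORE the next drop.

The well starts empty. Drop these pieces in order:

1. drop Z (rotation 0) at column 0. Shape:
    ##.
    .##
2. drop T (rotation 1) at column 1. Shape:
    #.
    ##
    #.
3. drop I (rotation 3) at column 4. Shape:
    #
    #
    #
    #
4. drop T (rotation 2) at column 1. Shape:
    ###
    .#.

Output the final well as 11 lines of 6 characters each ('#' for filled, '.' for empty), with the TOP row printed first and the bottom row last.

Answer: ......
......
......
......
......
.###..
.##...
.##.#.
.#..#.
##..#.
.##.#.

Derivation:
Drop 1: Z rot0 at col 0 lands with bottom-row=0; cleared 0 line(s) (total 0); column heights now [2 2 1 0 0 0], max=2
Drop 2: T rot1 at col 1 lands with bottom-row=2; cleared 0 line(s) (total 0); column heights now [2 5 4 0 0 0], max=5
Drop 3: I rot3 at col 4 lands with bottom-row=0; cleared 0 line(s) (total 0); column heights now [2 5 4 0 4 0], max=5
Drop 4: T rot2 at col 1 lands with bottom-row=4; cleared 0 line(s) (total 0); column heights now [2 6 6 6 4 0], max=6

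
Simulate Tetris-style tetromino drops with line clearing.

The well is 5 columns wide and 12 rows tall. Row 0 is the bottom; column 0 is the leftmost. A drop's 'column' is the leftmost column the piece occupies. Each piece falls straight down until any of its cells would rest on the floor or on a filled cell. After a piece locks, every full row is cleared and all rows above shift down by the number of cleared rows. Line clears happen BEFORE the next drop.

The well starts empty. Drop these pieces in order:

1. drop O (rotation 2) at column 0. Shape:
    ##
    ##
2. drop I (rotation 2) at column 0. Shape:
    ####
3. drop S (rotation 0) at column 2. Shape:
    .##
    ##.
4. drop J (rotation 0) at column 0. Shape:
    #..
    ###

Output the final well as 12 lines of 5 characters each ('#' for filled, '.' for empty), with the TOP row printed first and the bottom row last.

Drop 1: O rot2 at col 0 lands with bottom-row=0; cleared 0 line(s) (total 0); column heights now [2 2 0 0 0], max=2
Drop 2: I rot2 at col 0 lands with bottom-row=2; cleared 0 line(s) (total 0); column heights now [3 3 3 3 0], max=3
Drop 3: S rot0 at col 2 lands with bottom-row=3; cleared 0 line(s) (total 0); column heights now [3 3 4 5 5], max=5
Drop 4: J rot0 at col 0 lands with bottom-row=4; cleared 1 line(s) (total 1); column heights now [5 3 4 4 0], max=5

Answer: .....
.....
.....
.....
.....
.....
.....
#....
..##.
####.
##...
##...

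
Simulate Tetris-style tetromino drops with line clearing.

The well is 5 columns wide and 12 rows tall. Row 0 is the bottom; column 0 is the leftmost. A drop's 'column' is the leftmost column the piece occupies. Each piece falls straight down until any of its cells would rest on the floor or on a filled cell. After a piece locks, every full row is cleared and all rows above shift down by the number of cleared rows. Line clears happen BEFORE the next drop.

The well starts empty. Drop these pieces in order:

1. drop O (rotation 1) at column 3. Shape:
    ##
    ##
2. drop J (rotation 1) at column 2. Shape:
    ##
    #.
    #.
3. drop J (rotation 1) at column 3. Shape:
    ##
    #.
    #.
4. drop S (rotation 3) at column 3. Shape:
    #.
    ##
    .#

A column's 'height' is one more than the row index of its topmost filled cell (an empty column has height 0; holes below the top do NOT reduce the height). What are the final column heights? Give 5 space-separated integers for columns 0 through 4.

Answer: 0 0 3 9 8

Derivation:
Drop 1: O rot1 at col 3 lands with bottom-row=0; cleared 0 line(s) (total 0); column heights now [0 0 0 2 2], max=2
Drop 2: J rot1 at col 2 lands with bottom-row=0; cleared 0 line(s) (total 0); column heights now [0 0 3 3 2], max=3
Drop 3: J rot1 at col 3 lands with bottom-row=3; cleared 0 line(s) (total 0); column heights now [0 0 3 6 6], max=6
Drop 4: S rot3 at col 3 lands with bottom-row=6; cleared 0 line(s) (total 0); column heights now [0 0 3 9 8], max=9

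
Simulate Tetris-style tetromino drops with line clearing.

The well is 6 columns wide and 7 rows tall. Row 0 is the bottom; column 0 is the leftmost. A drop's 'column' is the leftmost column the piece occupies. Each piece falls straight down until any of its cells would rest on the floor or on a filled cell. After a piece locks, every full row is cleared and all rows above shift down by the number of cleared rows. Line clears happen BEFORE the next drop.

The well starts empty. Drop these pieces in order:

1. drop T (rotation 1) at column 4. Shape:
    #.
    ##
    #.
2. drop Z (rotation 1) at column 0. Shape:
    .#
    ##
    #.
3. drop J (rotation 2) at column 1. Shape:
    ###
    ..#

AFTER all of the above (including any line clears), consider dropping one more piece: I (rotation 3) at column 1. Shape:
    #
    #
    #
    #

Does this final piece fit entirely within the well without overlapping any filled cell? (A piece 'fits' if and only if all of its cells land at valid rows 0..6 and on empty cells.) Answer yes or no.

Drop 1: T rot1 at col 4 lands with bottom-row=0; cleared 0 line(s) (total 0); column heights now [0 0 0 0 3 2], max=3
Drop 2: Z rot1 at col 0 lands with bottom-row=0; cleared 0 line(s) (total 0); column heights now [2 3 0 0 3 2], max=3
Drop 3: J rot2 at col 1 lands with bottom-row=2; cleared 0 line(s) (total 0); column heights now [2 4 4 4 3 2], max=4
Test piece I rot3 at col 1 (width 1): heights before test = [2 4 4 4 3 2]; fits = False

Answer: no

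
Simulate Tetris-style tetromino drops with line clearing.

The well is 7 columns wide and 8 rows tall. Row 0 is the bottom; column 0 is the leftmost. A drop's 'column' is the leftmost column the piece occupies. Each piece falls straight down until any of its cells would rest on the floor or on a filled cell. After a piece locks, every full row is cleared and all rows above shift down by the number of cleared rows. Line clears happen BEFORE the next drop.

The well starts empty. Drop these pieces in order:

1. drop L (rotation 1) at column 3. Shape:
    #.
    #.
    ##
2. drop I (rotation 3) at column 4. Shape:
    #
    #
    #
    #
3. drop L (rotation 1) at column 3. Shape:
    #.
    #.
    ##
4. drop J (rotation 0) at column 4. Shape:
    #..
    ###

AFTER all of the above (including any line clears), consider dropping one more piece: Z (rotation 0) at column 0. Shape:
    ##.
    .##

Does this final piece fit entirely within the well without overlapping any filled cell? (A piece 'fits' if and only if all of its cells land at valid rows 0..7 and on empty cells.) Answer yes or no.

Drop 1: L rot1 at col 3 lands with bottom-row=0; cleared 0 line(s) (total 0); column heights now [0 0 0 3 1 0 0], max=3
Drop 2: I rot3 at col 4 lands with bottom-row=1; cleared 0 line(s) (total 0); column heights now [0 0 0 3 5 0 0], max=5
Drop 3: L rot1 at col 3 lands with bottom-row=5; cleared 0 line(s) (total 0); column heights now [0 0 0 8 6 0 0], max=8
Drop 4: J rot0 at col 4 lands with bottom-row=6; cleared 0 line(s) (total 0); column heights now [0 0 0 8 8 7 7], max=8
Test piece Z rot0 at col 0 (width 3): heights before test = [0 0 0 8 8 7 7]; fits = True

Answer: yes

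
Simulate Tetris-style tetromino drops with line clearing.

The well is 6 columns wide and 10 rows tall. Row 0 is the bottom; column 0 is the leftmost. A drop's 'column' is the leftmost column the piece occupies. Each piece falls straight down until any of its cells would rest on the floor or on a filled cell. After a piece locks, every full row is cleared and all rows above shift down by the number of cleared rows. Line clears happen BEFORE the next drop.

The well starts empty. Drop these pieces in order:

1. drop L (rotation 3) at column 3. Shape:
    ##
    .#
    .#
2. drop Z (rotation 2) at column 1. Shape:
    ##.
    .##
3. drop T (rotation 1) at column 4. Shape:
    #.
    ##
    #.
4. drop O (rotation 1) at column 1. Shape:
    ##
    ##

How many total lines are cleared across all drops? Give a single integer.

Drop 1: L rot3 at col 3 lands with bottom-row=0; cleared 0 line(s) (total 0); column heights now [0 0 0 3 3 0], max=3
Drop 2: Z rot2 at col 1 lands with bottom-row=3; cleared 0 line(s) (total 0); column heights now [0 5 5 4 3 0], max=5
Drop 3: T rot1 at col 4 lands with bottom-row=3; cleared 0 line(s) (total 0); column heights now [0 5 5 4 6 5], max=6
Drop 4: O rot1 at col 1 lands with bottom-row=5; cleared 0 line(s) (total 0); column heights now [0 7 7 4 6 5], max=7

Answer: 0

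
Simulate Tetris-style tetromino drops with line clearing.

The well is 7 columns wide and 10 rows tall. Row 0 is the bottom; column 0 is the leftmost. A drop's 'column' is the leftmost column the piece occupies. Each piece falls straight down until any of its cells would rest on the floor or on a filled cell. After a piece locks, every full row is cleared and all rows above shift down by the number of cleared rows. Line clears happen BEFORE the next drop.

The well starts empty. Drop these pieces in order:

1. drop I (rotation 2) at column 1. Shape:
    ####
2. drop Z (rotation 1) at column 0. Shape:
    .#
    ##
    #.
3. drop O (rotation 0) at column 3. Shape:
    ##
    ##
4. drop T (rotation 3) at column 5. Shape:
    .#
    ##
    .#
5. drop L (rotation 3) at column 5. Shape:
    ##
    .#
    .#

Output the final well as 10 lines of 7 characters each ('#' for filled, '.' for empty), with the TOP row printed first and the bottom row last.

Answer: .......
.......
.......
.......
.....##
......#
......#
.#.##.#
##.####
#####.#

Derivation:
Drop 1: I rot2 at col 1 lands with bottom-row=0; cleared 0 line(s) (total 0); column heights now [0 1 1 1 1 0 0], max=1
Drop 2: Z rot1 at col 0 lands with bottom-row=0; cleared 0 line(s) (total 0); column heights now [2 3 1 1 1 0 0], max=3
Drop 3: O rot0 at col 3 lands with bottom-row=1; cleared 0 line(s) (total 0); column heights now [2 3 1 3 3 0 0], max=3
Drop 4: T rot3 at col 5 lands with bottom-row=0; cleared 0 line(s) (total 0); column heights now [2 3 1 3 3 2 3], max=3
Drop 5: L rot3 at col 5 lands with bottom-row=3; cleared 0 line(s) (total 0); column heights now [2 3 1 3 3 6 6], max=6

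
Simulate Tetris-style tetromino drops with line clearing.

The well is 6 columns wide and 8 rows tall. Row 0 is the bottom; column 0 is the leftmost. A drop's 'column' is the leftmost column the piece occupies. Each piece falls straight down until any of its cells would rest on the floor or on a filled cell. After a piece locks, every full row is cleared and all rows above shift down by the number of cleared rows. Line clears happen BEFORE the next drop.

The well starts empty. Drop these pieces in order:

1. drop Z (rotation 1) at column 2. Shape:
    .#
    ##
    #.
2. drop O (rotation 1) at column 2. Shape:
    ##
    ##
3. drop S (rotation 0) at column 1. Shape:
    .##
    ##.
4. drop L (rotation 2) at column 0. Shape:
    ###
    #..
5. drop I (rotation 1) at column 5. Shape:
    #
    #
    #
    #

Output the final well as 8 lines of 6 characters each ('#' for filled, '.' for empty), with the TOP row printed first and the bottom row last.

Answer: ###...
#.##..
.##...
..##..
..##.#
...#.#
..##.#
..#..#

Derivation:
Drop 1: Z rot1 at col 2 lands with bottom-row=0; cleared 0 line(s) (total 0); column heights now [0 0 2 3 0 0], max=3
Drop 2: O rot1 at col 2 lands with bottom-row=3; cleared 0 line(s) (total 0); column heights now [0 0 5 5 0 0], max=5
Drop 3: S rot0 at col 1 lands with bottom-row=5; cleared 0 line(s) (total 0); column heights now [0 6 7 7 0 0], max=7
Drop 4: L rot2 at col 0 lands with bottom-row=6; cleared 0 line(s) (total 0); column heights now [8 8 8 7 0 0], max=8
Drop 5: I rot1 at col 5 lands with bottom-row=0; cleared 0 line(s) (total 0); column heights now [8 8 8 7 0 4], max=8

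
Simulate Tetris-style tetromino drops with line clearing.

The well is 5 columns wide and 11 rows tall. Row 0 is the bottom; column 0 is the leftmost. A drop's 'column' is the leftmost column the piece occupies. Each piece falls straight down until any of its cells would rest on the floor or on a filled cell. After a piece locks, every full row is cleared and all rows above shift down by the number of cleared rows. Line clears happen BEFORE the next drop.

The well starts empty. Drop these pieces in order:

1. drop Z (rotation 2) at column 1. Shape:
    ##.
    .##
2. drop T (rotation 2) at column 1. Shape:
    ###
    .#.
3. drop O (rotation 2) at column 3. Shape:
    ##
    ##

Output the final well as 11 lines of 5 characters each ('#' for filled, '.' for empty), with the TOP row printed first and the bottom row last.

Drop 1: Z rot2 at col 1 lands with bottom-row=0; cleared 0 line(s) (total 0); column heights now [0 2 2 1 0], max=2
Drop 2: T rot2 at col 1 lands with bottom-row=2; cleared 0 line(s) (total 0); column heights now [0 4 4 4 0], max=4
Drop 3: O rot2 at col 3 lands with bottom-row=4; cleared 0 line(s) (total 0); column heights now [0 4 4 6 6], max=6

Answer: .....
.....
.....
.....
.....
...##
...##
.###.
..#..
.##..
..##.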